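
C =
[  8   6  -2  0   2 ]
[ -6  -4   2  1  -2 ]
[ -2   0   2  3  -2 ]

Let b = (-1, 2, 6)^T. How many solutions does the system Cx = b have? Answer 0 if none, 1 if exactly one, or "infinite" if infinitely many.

0

Row reduce the augmented matrix [C | b].
R2 ← R2 + (3/4)·R1: [0, 1/2, 1/2, 1, -1/2, 5/4]
R3 ← R3 + (1/4)·R1: [0, 3/2, 3/2, 3, -3/2, 23/4]
R3 ← R3 − (3)·R2: [0, 0, 0, 0, 0, 2]
The echelon form has 3 nonzero rows; the last pivot sits in the augmented column, so rank(C) = 2 but rank([C|b]) = 3.
Since the ranks differ, the system is inconsistent.
It has no solutions.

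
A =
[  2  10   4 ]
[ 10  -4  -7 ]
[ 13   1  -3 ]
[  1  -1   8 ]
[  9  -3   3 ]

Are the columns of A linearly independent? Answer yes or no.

Row reduce A to echelon form.
R2 ← R2 − (5)·R1: [0, -54, -27]
R3 ← R3 − (13/2)·R1: [0, -64, -29]
R4 ← R4 − (1/2)·R1: [0, -6, 6]
R5 ← R5 − (9/2)·R1: [0, -48, -15]
R3 ← R3 − (32/27)·R2: [0, 0, 3]
R4 ← R4 − (1/9)·R2: [0, 0, 9]
R5 ← R5 − (8/9)·R2: [0, 0, 9]
R4 ← R4 − (3)·R3: [0, 0, 0]
R5 ← R5 − (3)·R3: [0, 0, 0]
3 pivots among 3 columns.
Every column is a pivot column, so the columns are linearly independent.

yes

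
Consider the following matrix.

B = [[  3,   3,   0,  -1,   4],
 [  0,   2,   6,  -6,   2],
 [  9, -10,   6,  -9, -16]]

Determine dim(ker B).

Row reduce to echelon form.
R3 ← R3 − (3)·R1: [0, -19, 6, -6, -28]
R3 ← R3 + (19/2)·R2: [0, 0, 63, -63, -9]
3 nonzero rows, so rank(B) = 3.
B has 5 columns; by rank–nullity, nullity = 5 − 3 = 2.

2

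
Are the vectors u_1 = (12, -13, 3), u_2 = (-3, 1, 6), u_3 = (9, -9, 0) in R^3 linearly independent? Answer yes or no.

Form the matrix with these vectors as rows and row reduce.
R2 ← R2 + (1/4)·R1: [0, -9/4, 27/4]
R3 ← R3 − (3/4)·R1: [0, 3/4, -9/4]
R3 ← R3 + (1/3)·R2: [0, 0, 0]
2 nonzero rows, so the 3 vectors span a space of dimension 2.
Since 2 < 3, the vectors are linearly dependent.

no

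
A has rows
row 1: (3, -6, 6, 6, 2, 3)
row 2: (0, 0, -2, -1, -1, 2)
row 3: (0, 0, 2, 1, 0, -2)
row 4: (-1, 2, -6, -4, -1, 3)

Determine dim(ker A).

Row reduce to echelon form.
R4 ← R4 + (1/3)·R1: [0, 0, -4, -2, -1/3, 4]
R3 ← R3 + R2: [0, 0, 0, 0, -1, 0]
R4 ← R4 − (2)·R2: [0, 0, 0, 0, 5/3, 0]
R4 ← R4 + (5/3)·R3: [0, 0, 0, 0, 0, 0]
3 nonzero rows, so rank(A) = 3.
A has 6 columns; by rank–nullity, nullity = 6 − 3 = 3.

3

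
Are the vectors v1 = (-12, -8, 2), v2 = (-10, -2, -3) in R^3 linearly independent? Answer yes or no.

yes

Form the matrix with these vectors as rows and row reduce.
R2 ← R2 − (5/6)·R1: [0, 14/3, -14/3]
2 nonzero rows, so the 2 vectors span a space of dimension 2.
Since 2 = 2, the vectors are linearly independent.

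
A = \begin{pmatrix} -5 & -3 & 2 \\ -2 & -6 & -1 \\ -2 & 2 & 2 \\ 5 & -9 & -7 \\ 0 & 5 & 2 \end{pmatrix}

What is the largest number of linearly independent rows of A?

Row reduce to echelon form.
R2 ← R2 − (2/5)·R1: [0, -24/5, -9/5]
R3 ← R3 − (2/5)·R1: [0, 16/5, 6/5]
R4 ← R4 + R1: [0, -12, -5]
R3 ← R3 + (2/3)·R2: [0, 0, 0]
R4 ← R4 − (5/2)·R2: [0, 0, -1/2]
R5 ← R5 + (25/24)·R2: [0, 0, 1/8]
Swap R3 ↔ R4
R5 ← R5 + (1/4)·R3: [0, 0, 0]
Echelon form has 3 nonzero rows, so rank(A) = 3.
The rank gives the maximum number of linearly independent rows: 3.

3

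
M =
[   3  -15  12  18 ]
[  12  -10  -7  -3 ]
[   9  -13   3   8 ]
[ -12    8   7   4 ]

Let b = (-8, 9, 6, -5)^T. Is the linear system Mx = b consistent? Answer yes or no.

no

Row reduce the augmented matrix [M | b].
R2 ← R2 − (4)·R1: [0, 50, -55, -75, 41]
R3 ← R3 − (3)·R1: [0, 32, -33, -46, 30]
R4 ← R4 + (4)·R1: [0, -52, 55, 76, -37]
R3 ← R3 − (16/25)·R2: [0, 0, 11/5, 2, 94/25]
R4 ← R4 + (26/25)·R2: [0, 0, -11/5, -2, 141/25]
R4 ← R4 + R3: [0, 0, 0, 0, 47/5]
The echelon form has 4 nonzero rows; the last pivot sits in the augmented column, so rank(M) = 3 but rank([M|b]) = 4.
Since the ranks differ, the system is inconsistent.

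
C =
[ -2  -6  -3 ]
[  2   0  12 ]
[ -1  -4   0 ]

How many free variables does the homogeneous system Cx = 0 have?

1

Row reduce to echelon form.
R2 ← R2 + R1: [0, -6, 9]
R3 ← R3 − (1/2)·R1: [0, -1, 3/2]
R3 ← R3 − (1/6)·R2: [0, 0, 0]
2 nonzero rows, so rank(C) = 2.
C has 3 columns; by rank–nullity, nullity = 3 − 2 = 1.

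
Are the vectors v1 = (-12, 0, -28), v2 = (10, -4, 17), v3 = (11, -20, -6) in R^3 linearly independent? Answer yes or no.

Form the matrix with these vectors as rows and row reduce.
R2 ← R2 + (5/6)·R1: [0, -4, -19/3]
R3 ← R3 + (11/12)·R1: [0, -20, -95/3]
R3 ← R3 − (5)·R2: [0, 0, 0]
2 nonzero rows, so the 3 vectors span a space of dimension 2.
Since 2 < 3, the vectors are linearly dependent.

no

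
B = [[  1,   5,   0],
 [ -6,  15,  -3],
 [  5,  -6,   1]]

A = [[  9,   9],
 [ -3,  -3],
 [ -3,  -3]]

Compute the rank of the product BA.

1

First compute BA:
[[ -6,  -6],
 [-90, -90],
 [ 60,  60]]
Now row reduce the product.
R2 ← R2 − (15)·R1: [0, 0]
R3 ← R3 + (10)·R1: [0, 0]
1 nonzero row, so rank(BA) = 1.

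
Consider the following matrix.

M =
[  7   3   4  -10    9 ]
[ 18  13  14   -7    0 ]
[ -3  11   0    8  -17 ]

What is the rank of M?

Row reduce to echelon form.
R2 ← R2 − (18/7)·R1: [0, 37/7, 26/7, 131/7, -162/7]
R3 ← R3 + (3/7)·R1: [0, 86/7, 12/7, 26/7, -92/7]
R3 ← R3 − (86/37)·R2: [0, 0, -256/37, -1472/37, 1504/37]
Echelon form has 3 nonzero rows, so rank(M) = 3.

3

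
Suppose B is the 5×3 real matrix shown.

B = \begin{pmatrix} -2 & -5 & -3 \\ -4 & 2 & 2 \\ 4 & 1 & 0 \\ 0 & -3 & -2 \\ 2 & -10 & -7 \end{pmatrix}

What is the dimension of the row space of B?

Row reduce to echelon form.
R2 ← R2 − (2)·R1: [0, 12, 8]
R3 ← R3 + (2)·R1: [0, -9, -6]
R5 ← R5 + R1: [0, -15, -10]
R3 ← R3 + (3/4)·R2: [0, 0, 0]
R4 ← R4 + (1/4)·R2: [0, 0, 0]
R5 ← R5 + (5/4)·R2: [0, 0, 0]
Echelon form has 2 nonzero rows, so rank(B) = 2.
The row space has dimension equal to the rank: 2.

2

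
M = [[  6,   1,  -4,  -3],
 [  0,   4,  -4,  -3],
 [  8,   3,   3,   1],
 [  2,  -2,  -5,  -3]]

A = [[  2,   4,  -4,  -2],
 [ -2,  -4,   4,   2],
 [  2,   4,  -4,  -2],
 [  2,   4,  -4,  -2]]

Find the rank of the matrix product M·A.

First compute MA:
[[ -4,  -8,   8,   4],
 [-22, -44,  44,  22],
 [ 18,  36, -36, -18],
 [ -8, -16,  16,   8]]
Now row reduce the product.
R2 ← R2 − (11/2)·R1: [0, 0, 0, 0]
R3 ← R3 + (9/2)·R1: [0, 0, 0, 0]
R4 ← R4 − (2)·R1: [0, 0, 0, 0]
1 nonzero row, so rank(MA) = 1.

1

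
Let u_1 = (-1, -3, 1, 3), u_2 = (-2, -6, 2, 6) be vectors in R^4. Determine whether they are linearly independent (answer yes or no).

Form the matrix with these vectors as rows and row reduce.
R2 ← R2 − (2)·R1: [0, 0, 0, 0]
1 nonzero row, so the 2 vectors span a space of dimension 1.
Since 1 < 2, the vectors are linearly dependent.

no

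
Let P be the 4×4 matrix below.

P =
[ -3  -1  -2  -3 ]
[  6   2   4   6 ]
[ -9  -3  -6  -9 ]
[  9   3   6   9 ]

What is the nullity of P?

3

Row reduce to echelon form.
R2 ← R2 + (2)·R1: [0, 0, 0, 0]
R3 ← R3 − (3)·R1: [0, 0, 0, 0]
R4 ← R4 + (3)·R1: [0, 0, 0, 0]
1 nonzero row, so rank(P) = 1.
P has 4 columns; by rank–nullity, nullity = 4 − 1 = 3.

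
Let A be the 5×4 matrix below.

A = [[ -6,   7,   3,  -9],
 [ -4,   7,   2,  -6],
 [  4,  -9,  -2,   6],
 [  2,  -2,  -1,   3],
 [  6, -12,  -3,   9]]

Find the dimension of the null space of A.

2

Row reduce to echelon form.
R2 ← R2 − (2/3)·R1: [0, 7/3, 0, 0]
R3 ← R3 + (2/3)·R1: [0, -13/3, 0, 0]
R4 ← R4 + (1/3)·R1: [0, 1/3, 0, 0]
R5 ← R5 + R1: [0, -5, 0, 0]
R3 ← R3 + (13/7)·R2: [0, 0, 0, 0]
R4 ← R4 − (1/7)·R2: [0, 0, 0, 0]
R5 ← R5 + (15/7)·R2: [0, 0, 0, 0]
2 nonzero rows, so rank(A) = 2.
A has 4 columns; by rank–nullity, nullity = 4 − 2 = 2.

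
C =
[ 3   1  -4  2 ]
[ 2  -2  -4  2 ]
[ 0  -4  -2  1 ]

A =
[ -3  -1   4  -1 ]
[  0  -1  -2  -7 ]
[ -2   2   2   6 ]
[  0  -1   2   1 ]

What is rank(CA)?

First compute CA:
[[ -1, -14,   6, -32],
 [  2, -10,   8, -10],
 [  4,  -1,   6,  17]]
Now row reduce the product.
R2 ← R2 + (2)·R1: [0, -38, 20, -74]
R3 ← R3 + (4)·R1: [0, -57, 30, -111]
R3 ← R3 − (3/2)·R2: [0, 0, 0, 0]
2 nonzero rows, so rank(CA) = 2.

2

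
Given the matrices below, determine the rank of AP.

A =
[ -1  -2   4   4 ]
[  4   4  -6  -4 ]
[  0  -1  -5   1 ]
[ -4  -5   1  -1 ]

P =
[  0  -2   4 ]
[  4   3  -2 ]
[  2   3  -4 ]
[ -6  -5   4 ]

First compute AP:
[[-24, -12,   0],
 [ 28,   6,  16],
 [-20, -23,  26],
 [-12,   1, -14]]
Now row reduce the product.
R2 ← R2 + (7/6)·R1: [0, -8, 16]
R3 ← R3 − (5/6)·R1: [0, -13, 26]
R4 ← R4 − (1/2)·R1: [0, 7, -14]
R3 ← R3 − (13/8)·R2: [0, 0, 0]
R4 ← R4 + (7/8)·R2: [0, 0, 0]
2 nonzero rows, so rank(AP) = 2.

2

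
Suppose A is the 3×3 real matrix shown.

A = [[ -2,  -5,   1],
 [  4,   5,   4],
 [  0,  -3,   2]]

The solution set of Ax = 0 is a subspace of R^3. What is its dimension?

Row reduce to echelon form.
R2 ← R2 + (2)·R1: [0, -5, 6]
R3 ← R3 − (3/5)·R2: [0, 0, -8/5]
3 nonzero rows, so rank(A) = 3.
A has 3 columns; by rank–nullity, nullity = 3 − 3 = 0.

0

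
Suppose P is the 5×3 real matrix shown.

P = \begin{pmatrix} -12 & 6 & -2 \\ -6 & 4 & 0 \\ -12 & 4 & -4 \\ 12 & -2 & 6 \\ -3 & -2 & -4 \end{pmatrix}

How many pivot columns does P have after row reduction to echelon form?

2

Row reduce to echelon form.
R2 ← R2 − (1/2)·R1: [0, 1, 1]
R3 ← R3 − R1: [0, -2, -2]
R4 ← R4 + R1: [0, 4, 4]
R5 ← R5 − (1/4)·R1: [0, -7/2, -7/2]
R3 ← R3 + (2)·R2: [0, 0, 0]
R4 ← R4 − (4)·R2: [0, 0, 0]
R5 ← R5 + (7/2)·R2: [0, 0, 0]
Echelon form has 2 nonzero rows, so rank(P) = 2.
Each nonzero row contributes one pivot column: 2 pivot columns.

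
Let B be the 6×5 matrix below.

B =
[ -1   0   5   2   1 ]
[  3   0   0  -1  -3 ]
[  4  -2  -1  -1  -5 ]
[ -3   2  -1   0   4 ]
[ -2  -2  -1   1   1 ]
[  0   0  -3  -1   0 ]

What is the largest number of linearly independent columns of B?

Row reduce to echelon form.
R2 ← R2 + (3)·R1: [0, 0, 15, 5, 0]
R3 ← R3 + (4)·R1: [0, -2, 19, 7, -1]
R4 ← R4 − (3)·R1: [0, 2, -16, -6, 1]
R5 ← R5 − (2)·R1: [0, -2, -11, -3, -1]
Swap R2 ↔ R3
R4 ← R4 + R2: [0, 0, 3, 1, 0]
R5 ← R5 − R2: [0, 0, -30, -10, 0]
R4 ← R4 − (1/5)·R3: [0, 0, 0, 0, 0]
R5 ← R5 + (2)·R3: [0, 0, 0, 0, 0]
R6 ← R6 + (1/5)·R3: [0, 0, 0, 0, 0]
Echelon form has 3 nonzero rows, so rank(B) = 3.
The rank gives the maximum number of linearly independent columns: 3.

3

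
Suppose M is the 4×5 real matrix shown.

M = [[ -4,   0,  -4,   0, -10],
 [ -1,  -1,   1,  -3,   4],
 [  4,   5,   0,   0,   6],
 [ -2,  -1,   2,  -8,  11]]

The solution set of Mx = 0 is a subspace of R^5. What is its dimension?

2

Row reduce to echelon form.
R2 ← R2 − (1/4)·R1: [0, -1, 2, -3, 13/2]
R3 ← R3 + R1: [0, 5, -4, 0, -4]
R4 ← R4 − (1/2)·R1: [0, -1, 4, -8, 16]
R3 ← R3 + (5)·R2: [0, 0, 6, -15, 57/2]
R4 ← R4 − R2: [0, 0, 2, -5, 19/2]
R4 ← R4 − (1/3)·R3: [0, 0, 0, 0, 0]
3 nonzero rows, so rank(M) = 3.
M has 5 columns; by rank–nullity, nullity = 5 − 3 = 2.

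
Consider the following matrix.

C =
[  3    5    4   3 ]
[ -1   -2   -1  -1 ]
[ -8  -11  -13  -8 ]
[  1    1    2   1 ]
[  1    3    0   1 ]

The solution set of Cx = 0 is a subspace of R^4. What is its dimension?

2

Row reduce to echelon form.
R2 ← R2 + (1/3)·R1: [0, -1/3, 1/3, 0]
R3 ← R3 + (8/3)·R1: [0, 7/3, -7/3, 0]
R4 ← R4 − (1/3)·R1: [0, -2/3, 2/3, 0]
R5 ← R5 − (1/3)·R1: [0, 4/3, -4/3, 0]
R3 ← R3 + (7)·R2: [0, 0, 0, 0]
R4 ← R4 − (2)·R2: [0, 0, 0, 0]
R5 ← R5 + (4)·R2: [0, 0, 0, 0]
2 nonzero rows, so rank(C) = 2.
C has 4 columns; by rank–nullity, nullity = 4 − 2 = 2.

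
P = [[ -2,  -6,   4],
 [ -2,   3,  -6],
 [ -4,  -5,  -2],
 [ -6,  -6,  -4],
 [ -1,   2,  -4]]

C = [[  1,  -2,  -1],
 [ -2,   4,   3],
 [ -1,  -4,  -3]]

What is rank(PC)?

3

First compute PC:
[[  6, -36, -28],
 [ -2,  40,  29],
 [  8,  -4,  -5],
 [ 10,   4,   0],
 [ -1,  26,  19]]
Now row reduce the product.
R2 ← R2 + (1/3)·R1: [0, 28, 59/3]
R3 ← R3 − (4/3)·R1: [0, 44, 97/3]
R4 ← R4 − (5/3)·R1: [0, 64, 140/3]
R5 ← R5 + (1/6)·R1: [0, 20, 43/3]
R3 ← R3 − (11/7)·R2: [0, 0, 10/7]
R4 ← R4 − (16/7)·R2: [0, 0, 12/7]
R5 ← R5 − (5/7)·R2: [0, 0, 2/7]
R4 ← R4 − (6/5)·R3: [0, 0, 0]
R5 ← R5 − (1/5)·R3: [0, 0, 0]
3 nonzero rows, so rank(PC) = 3.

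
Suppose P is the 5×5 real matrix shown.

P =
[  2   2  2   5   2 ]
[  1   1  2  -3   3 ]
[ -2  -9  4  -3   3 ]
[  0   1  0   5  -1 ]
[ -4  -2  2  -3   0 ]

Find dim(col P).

Row reduce to echelon form.
R2 ← R2 − (1/2)·R1: [0, 0, 1, -11/2, 2]
R3 ← R3 + R1: [0, -7, 6, 2, 5]
R5 ← R5 + (2)·R1: [0, 2, 6, 7, 4]
Swap R2 ↔ R3
R4 ← R4 + (1/7)·R2: [0, 0, 6/7, 37/7, -2/7]
R5 ← R5 + (2/7)·R2: [0, 0, 54/7, 53/7, 38/7]
R4 ← R4 − (6/7)·R3: [0, 0, 0, 10, -2]
R5 ← R5 − (54/7)·R3: [0, 0, 0, 50, -10]
R5 ← R5 − (5)·R4: [0, 0, 0, 0, 0]
Echelon form has 4 nonzero rows, so rank(P) = 4.
The column space has dimension equal to the rank: 4.

4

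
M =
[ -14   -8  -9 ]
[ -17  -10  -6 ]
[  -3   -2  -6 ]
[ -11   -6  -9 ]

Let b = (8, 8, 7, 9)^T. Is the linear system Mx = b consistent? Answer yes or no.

Row reduce the augmented matrix [M | b].
R2 ← R2 − (17/14)·R1: [0, -2/7, 69/14, -12/7]
R3 ← R3 − (3/14)·R1: [0, -2/7, -57/14, 37/7]
R4 ← R4 − (11/14)·R1: [0, 2/7, -27/14, 19/7]
R3 ← R3 − R2: [0, 0, -9, 7]
R4 ← R4 + R2: [0, 0, 3, 1]
R4 ← R4 + (1/3)·R3: [0, 0, 0, 10/3]
The echelon form has 4 nonzero rows; the last pivot sits in the augmented column, so rank(M) = 3 but rank([M|b]) = 4.
Since the ranks differ, the system is inconsistent.

no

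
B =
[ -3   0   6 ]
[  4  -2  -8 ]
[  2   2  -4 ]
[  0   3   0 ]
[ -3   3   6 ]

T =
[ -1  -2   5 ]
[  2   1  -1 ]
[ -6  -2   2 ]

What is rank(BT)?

First compute BT:
[[-33,  -6,  -3],
 [ 40,   6,   6],
 [ 26,   6,   0],
 [  6,   3,  -3],
 [-27,  -3,  -6]]
Now row reduce the product.
R2 ← R2 + (40/33)·R1: [0, -14/11, 26/11]
R3 ← R3 + (26/33)·R1: [0, 14/11, -26/11]
R4 ← R4 + (2/11)·R1: [0, 21/11, -39/11]
R5 ← R5 − (9/11)·R1: [0, 21/11, -39/11]
R3 ← R3 + R2: [0, 0, 0]
R4 ← R4 + (3/2)·R2: [0, 0, 0]
R5 ← R5 + (3/2)·R2: [0, 0, 0]
2 nonzero rows, so rank(BT) = 2.

2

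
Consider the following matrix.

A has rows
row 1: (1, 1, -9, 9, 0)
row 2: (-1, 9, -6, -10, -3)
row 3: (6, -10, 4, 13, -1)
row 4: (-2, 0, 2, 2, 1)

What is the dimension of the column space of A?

4

Row reduce to echelon form.
R2 ← R2 + R1: [0, 10, -15, -1, -3]
R3 ← R3 − (6)·R1: [0, -16, 58, -41, -1]
R4 ← R4 + (2)·R1: [0, 2, -16, 20, 1]
R3 ← R3 + (8/5)·R2: [0, 0, 34, -213/5, -29/5]
R4 ← R4 − (1/5)·R2: [0, 0, -13, 101/5, 8/5]
R4 ← R4 + (13/34)·R3: [0, 0, 0, 133/34, -21/34]
Echelon form has 4 nonzero rows, so rank(A) = 4.
The column space has dimension equal to the rank: 4.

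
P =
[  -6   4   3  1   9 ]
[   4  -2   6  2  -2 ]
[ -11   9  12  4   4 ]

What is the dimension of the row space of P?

Row reduce to echelon form.
R2 ← R2 + (2/3)·R1: [0, 2/3, 8, 8/3, 4]
R3 ← R3 − (11/6)·R1: [0, 5/3, 13/2, 13/6, -25/2]
R3 ← R3 − (5/2)·R2: [0, 0, -27/2, -9/2, -45/2]
Echelon form has 3 nonzero rows, so rank(P) = 3.
The row space has dimension equal to the rank: 3.

3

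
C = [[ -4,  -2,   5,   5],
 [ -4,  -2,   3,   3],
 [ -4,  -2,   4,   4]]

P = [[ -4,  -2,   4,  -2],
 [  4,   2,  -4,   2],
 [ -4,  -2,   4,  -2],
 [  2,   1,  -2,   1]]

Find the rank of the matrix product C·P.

First compute CP:
[[ -2,  -1,   2,  -1],
 [  2,   1,  -2,   1],
 [  0,   0,   0,   0]]
Now row reduce the product.
R2 ← R2 + R1: [0, 0, 0, 0]
1 nonzero row, so rank(CP) = 1.

1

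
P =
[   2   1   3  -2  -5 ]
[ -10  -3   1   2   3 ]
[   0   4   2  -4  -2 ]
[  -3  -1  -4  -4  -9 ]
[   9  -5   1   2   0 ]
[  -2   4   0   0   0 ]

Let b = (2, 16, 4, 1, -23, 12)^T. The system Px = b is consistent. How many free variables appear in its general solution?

0

Row reduce the augmented matrix [P | b].
R2 ← R2 + (5)·R1: [0, 2, 16, -8, -22, 26]
R4 ← R4 + (3/2)·R1: [0, 1/2, 1/2, -7, -33/2, 4]
R5 ← R5 − (9/2)·R1: [0, -19/2, -25/2, 11, 45/2, -32]
R6 ← R6 + R1: [0, 5, 3, -2, -5, 14]
R3 ← R3 − (2)·R2: [0, 0, -30, 12, 42, -48]
R4 ← R4 − (1/4)·R2: [0, 0, -7/2, -5, -11, -5/2]
R5 ← R5 + (19/4)·R2: [0, 0, 127/2, -27, -82, 183/2]
R6 ← R6 − (5/2)·R2: [0, 0, -37, 18, 50, -51]
R4 ← R4 − (7/60)·R3: [0, 0, 0, -32/5, -159/10, 31/10]
R5 ← R5 + (127/60)·R3: [0, 0, 0, -8/5, 69/10, -101/10]
R6 ← R6 − (37/30)·R3: [0, 0, 0, 16/5, -9/5, 41/5]
R5 ← R5 − (1/4)·R4: [0, 0, 0, 0, 87/8, -87/8]
R6 ← R6 + (1/2)·R4: [0, 0, 0, 0, -39/4, 39/4]
R6 ← R6 + (26/29)·R5: [0, 0, 0, 0, 0, 0]
The echelon form has 5 nonzero rows, and every pivot lies in the first 5 columns, so rank(P) = rank([P|b]) = 5.
The system is consistent.
Free variables = (unknowns) − (rank) = 5 − 5 = 0.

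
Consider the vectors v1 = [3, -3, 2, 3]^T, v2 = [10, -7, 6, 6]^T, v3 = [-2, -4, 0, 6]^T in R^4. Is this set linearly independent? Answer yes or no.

Form the matrix with these vectors as rows and row reduce.
R2 ← R2 − (10/3)·R1: [0, 3, -2/3, -4]
R3 ← R3 + (2/3)·R1: [0, -6, 4/3, 8]
R3 ← R3 + (2)·R2: [0, 0, 0, 0]
2 nonzero rows, so the 3 vectors span a space of dimension 2.
Since 2 < 3, the vectors are linearly dependent.

no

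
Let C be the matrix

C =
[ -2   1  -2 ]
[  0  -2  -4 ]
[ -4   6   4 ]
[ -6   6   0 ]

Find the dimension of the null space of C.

Row reduce to echelon form.
R3 ← R3 − (2)·R1: [0, 4, 8]
R4 ← R4 − (3)·R1: [0, 3, 6]
R3 ← R3 + (2)·R2: [0, 0, 0]
R4 ← R4 + (3/2)·R2: [0, 0, 0]
2 nonzero rows, so rank(C) = 2.
C has 3 columns; by rank–nullity, nullity = 3 − 2 = 1.

1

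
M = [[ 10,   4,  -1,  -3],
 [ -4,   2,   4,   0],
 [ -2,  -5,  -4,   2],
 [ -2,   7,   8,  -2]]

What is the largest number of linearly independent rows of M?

Row reduce to echelon form.
R2 ← R2 + (2/5)·R1: [0, 18/5, 18/5, -6/5]
R3 ← R3 + (1/5)·R1: [0, -21/5, -21/5, 7/5]
R4 ← R4 + (1/5)·R1: [0, 39/5, 39/5, -13/5]
R3 ← R3 + (7/6)·R2: [0, 0, 0, 0]
R4 ← R4 − (13/6)·R2: [0, 0, 0, 0]
Echelon form has 2 nonzero rows, so rank(M) = 2.
The rank gives the maximum number of linearly independent rows: 2.

2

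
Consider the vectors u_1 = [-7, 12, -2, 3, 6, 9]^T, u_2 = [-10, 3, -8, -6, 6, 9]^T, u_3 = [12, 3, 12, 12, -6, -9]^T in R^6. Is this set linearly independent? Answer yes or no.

no

Form the matrix with these vectors as rows and row reduce.
R2 ← R2 − (10/7)·R1: [0, -99/7, -36/7, -72/7, -18/7, -27/7]
R3 ← R3 + (12/7)·R1: [0, 165/7, 60/7, 120/7, 30/7, 45/7]
R3 ← R3 + (5/3)·R2: [0, 0, 0, 0, 0, 0]
2 nonzero rows, so the 3 vectors span a space of dimension 2.
Since 2 < 3, the vectors are linearly dependent.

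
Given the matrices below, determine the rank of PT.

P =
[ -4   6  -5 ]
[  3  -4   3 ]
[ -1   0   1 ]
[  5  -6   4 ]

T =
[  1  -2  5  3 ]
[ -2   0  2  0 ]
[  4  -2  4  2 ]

2

First compute PT:
[[-36,  18, -28, -22],
 [ 23, -12,  19,  15],
 [  3,   0,  -1,  -1],
 [ 33, -18,  29,  23]]
Now row reduce the product.
R2 ← R2 + (23/36)·R1: [0, -1/2, 10/9, 17/18]
R3 ← R3 + (1/12)·R1: [0, 3/2, -10/3, -17/6]
R4 ← R4 + (11/12)·R1: [0, -3/2, 10/3, 17/6]
R3 ← R3 + (3)·R2: [0, 0, 0, 0]
R4 ← R4 − (3)·R2: [0, 0, 0, 0]
2 nonzero rows, so rank(PT) = 2.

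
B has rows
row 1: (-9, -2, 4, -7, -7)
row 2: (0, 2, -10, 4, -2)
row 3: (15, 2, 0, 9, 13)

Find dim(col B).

Row reduce to echelon form.
R3 ← R3 + (5/3)·R1: [0, -4/3, 20/3, -8/3, 4/3]
R3 ← R3 + (2/3)·R2: [0, 0, 0, 0, 0]
Echelon form has 2 nonzero rows, so rank(B) = 2.
The column space has dimension equal to the rank: 2.

2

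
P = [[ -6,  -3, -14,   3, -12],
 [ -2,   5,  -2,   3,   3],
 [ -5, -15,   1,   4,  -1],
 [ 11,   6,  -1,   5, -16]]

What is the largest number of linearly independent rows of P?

4

Row reduce to echelon form.
R2 ← R2 − (1/3)·R1: [0, 6, 8/3, 2, 7]
R3 ← R3 − (5/6)·R1: [0, -25/2, 38/3, 3/2, 9]
R4 ← R4 + (11/6)·R1: [0, 1/2, -80/3, 21/2, -38]
R3 ← R3 + (25/12)·R2: [0, 0, 164/9, 17/3, 283/12]
R4 ← R4 − (1/12)·R2: [0, 0, -242/9, 31/3, -463/12]
R4 ← R4 + (121/82)·R3: [0, 0, 0, 1533/82, -1241/328]
Echelon form has 4 nonzero rows, so rank(P) = 4.
The rank gives the maximum number of linearly independent rows: 4.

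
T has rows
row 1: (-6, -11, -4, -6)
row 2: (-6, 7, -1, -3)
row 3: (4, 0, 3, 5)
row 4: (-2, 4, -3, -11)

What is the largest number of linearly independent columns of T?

Row reduce to echelon form.
R2 ← R2 − R1: [0, 18, 3, 3]
R3 ← R3 + (2/3)·R1: [0, -22/3, 1/3, 1]
R4 ← R4 − (1/3)·R1: [0, 23/3, -5/3, -9]
R3 ← R3 + (11/27)·R2: [0, 0, 14/9, 20/9]
R4 ← R4 − (23/54)·R2: [0, 0, -53/18, -185/18]
R4 ← R4 + (53/28)·R3: [0, 0, 0, -85/14]
Echelon form has 4 nonzero rows, so rank(T) = 4.
The rank gives the maximum number of linearly independent columns: 4.

4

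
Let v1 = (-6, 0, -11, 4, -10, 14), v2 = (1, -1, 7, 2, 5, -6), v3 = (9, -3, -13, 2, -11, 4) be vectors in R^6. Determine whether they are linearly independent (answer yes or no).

Form the matrix with these vectors as rows and row reduce.
R2 ← R2 + (1/6)·R1: [0, -1, 31/6, 8/3, 10/3, -11/3]
R3 ← R3 + (3/2)·R1: [0, -3, -59/2, 8, -26, 25]
R3 ← R3 − (3)·R2: [0, 0, -45, 0, -36, 36]
3 nonzero rows, so the 3 vectors span a space of dimension 3.
Since 3 = 3, the vectors are linearly independent.

yes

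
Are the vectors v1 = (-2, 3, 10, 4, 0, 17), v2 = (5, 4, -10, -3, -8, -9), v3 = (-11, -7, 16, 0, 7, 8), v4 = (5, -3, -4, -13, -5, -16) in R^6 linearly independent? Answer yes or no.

Form the matrix with these vectors as rows and row reduce.
R2 ← R2 + (5/2)·R1: [0, 23/2, 15, 7, -8, 67/2]
R3 ← R3 − (11/2)·R1: [0, -47/2, -39, -22, 7, -171/2]
R4 ← R4 + (5/2)·R1: [0, 9/2, 21, -3, -5, 53/2]
R3 ← R3 + (47/23)·R2: [0, 0, -192/23, -177/23, -215/23, -392/23]
R4 ← R4 − (9/23)·R2: [0, 0, 348/23, -132/23, -43/23, 308/23]
R4 ← R4 + (29/16)·R3: [0, 0, 0, -315/16, -301/16, -35/2]
4 nonzero rows, so the 4 vectors span a space of dimension 4.
Since 4 = 4, the vectors are linearly independent.

yes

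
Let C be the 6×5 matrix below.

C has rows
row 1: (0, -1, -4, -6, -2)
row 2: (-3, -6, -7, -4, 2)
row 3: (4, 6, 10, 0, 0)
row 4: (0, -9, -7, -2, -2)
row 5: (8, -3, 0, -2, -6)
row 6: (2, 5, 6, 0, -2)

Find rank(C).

5

Row reduce to echelon form.
Swap R1 ↔ R2
R3 ← R3 + (4/3)·R1: [0, -2, 2/3, -16/3, 8/3]
R5 ← R5 + (8/3)·R1: [0, -19, -56/3, -38/3, -2/3]
R6 ← R6 + (2/3)·R1: [0, 1, 4/3, -8/3, -2/3]
R3 ← R3 − (2)·R2: [0, 0, 26/3, 20/3, 20/3]
R4 ← R4 − (9)·R2: [0, 0, 29, 52, 16]
R5 ← R5 − (19)·R2: [0, 0, 172/3, 304/3, 112/3]
R6 ← R6 + R2: [0, 0, -8/3, -26/3, -8/3]
R4 ← R4 − (87/26)·R3: [0, 0, 0, 386/13, -82/13]
R5 ← R5 − (86/13)·R3: [0, 0, 0, 744/13, -88/13]
R6 ← R6 + (4/13)·R3: [0, 0, 0, -86/13, -8/13]
R5 ← R5 − (372/193)·R4: [0, 0, 0, 0, 1040/193]
R6 ← R6 + (43/193)·R4: [0, 0, 0, 0, -390/193]
R6 ← R6 + (3/8)·R5: [0, 0, 0, 0, 0]
Echelon form has 5 nonzero rows, so rank(C) = 5.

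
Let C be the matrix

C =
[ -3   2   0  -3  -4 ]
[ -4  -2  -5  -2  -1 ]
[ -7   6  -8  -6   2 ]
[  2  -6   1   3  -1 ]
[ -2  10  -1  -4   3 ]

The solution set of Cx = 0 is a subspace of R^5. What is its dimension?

2

Row reduce to echelon form.
R2 ← R2 − (4/3)·R1: [0, -14/3, -5, 2, 13/3]
R3 ← R3 − (7/3)·R1: [0, 4/3, -8, 1, 34/3]
R4 ← R4 + (2/3)·R1: [0, -14/3, 1, 1, -11/3]
R5 ← R5 − (2/3)·R1: [0, 26/3, -1, -2, 17/3]
R3 ← R3 + (2/7)·R2: [0, 0, -66/7, 11/7, 88/7]
R4 ← R4 − R2: [0, 0, 6, -1, -8]
R5 ← R5 + (13/7)·R2: [0, 0, -72/7, 12/7, 96/7]
R4 ← R4 + (7/11)·R3: [0, 0, 0, 0, 0]
R5 ← R5 − (12/11)·R3: [0, 0, 0, 0, 0]
3 nonzero rows, so rank(C) = 3.
C has 5 columns; by rank–nullity, nullity = 5 − 3 = 2.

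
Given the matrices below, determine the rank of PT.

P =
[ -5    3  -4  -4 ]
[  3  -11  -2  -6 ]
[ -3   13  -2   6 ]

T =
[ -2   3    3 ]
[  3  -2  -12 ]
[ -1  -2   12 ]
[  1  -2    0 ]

2

First compute PT:
[[ 19,  -5, -99],
 [-43,  47, 117],
 [ 53, -43, -189]]
Now row reduce the product.
R2 ← R2 + (43/19)·R1: [0, 678/19, -2034/19]
R3 ← R3 − (53/19)·R1: [0, -552/19, 1656/19]
R3 ← R3 + (92/113)·R2: [0, 0, 0]
2 nonzero rows, so rank(PT) = 2.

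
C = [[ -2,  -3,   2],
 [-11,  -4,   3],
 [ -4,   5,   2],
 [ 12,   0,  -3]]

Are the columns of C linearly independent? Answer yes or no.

Row reduce C to echelon form.
R2 ← R2 − (11/2)·R1: [0, 25/2, -8]
R3 ← R3 − (2)·R1: [0, 11, -2]
R4 ← R4 + (6)·R1: [0, -18, 9]
R3 ← R3 − (22/25)·R2: [0, 0, 126/25]
R4 ← R4 + (36/25)·R2: [0, 0, -63/25]
R4 ← R4 + (1/2)·R3: [0, 0, 0]
3 pivots among 3 columns.
Every column is a pivot column, so the columns are linearly independent.

yes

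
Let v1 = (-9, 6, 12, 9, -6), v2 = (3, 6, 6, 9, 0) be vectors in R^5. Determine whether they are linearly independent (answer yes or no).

Form the matrix with these vectors as rows and row reduce.
R2 ← R2 + (1/3)·R1: [0, 8, 10, 12, -2]
2 nonzero rows, so the 2 vectors span a space of dimension 2.
Since 2 = 2, the vectors are linearly independent.

yes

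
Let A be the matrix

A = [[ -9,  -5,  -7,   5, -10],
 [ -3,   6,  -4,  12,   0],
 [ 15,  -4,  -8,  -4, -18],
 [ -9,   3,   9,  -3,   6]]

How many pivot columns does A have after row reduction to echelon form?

4

Row reduce to echelon form.
R2 ← R2 − (1/3)·R1: [0, 23/3, -5/3, 31/3, 10/3]
R3 ← R3 + (5/3)·R1: [0, -37/3, -59/3, 13/3, -104/3]
R4 ← R4 − R1: [0, 8, 16, -8, 16]
R3 ← R3 + (37/23)·R2: [0, 0, -514/23, 482/23, -674/23]
R4 ← R4 − (24/23)·R2: [0, 0, 408/23, -432/23, 288/23]
R4 ← R4 + (204/257)·R3: [0, 0, 0, -552/257, -2760/257]
Echelon form has 4 nonzero rows, so rank(A) = 4.
Each nonzero row contributes one pivot column: 4 pivot columns.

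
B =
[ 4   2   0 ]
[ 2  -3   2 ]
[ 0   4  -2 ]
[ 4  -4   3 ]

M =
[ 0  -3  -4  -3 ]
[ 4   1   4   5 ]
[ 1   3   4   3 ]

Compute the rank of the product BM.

First compute BM:
[[  8, -10,  -8,  -2],
 [-10,  -3, -12, -15],
 [ 14,  -2,   8,  14],
 [-13,  -7, -20, -23]]
Now row reduce the product.
R2 ← R2 + (5/4)·R1: [0, -31/2, -22, -35/2]
R3 ← R3 − (7/4)·R1: [0, 31/2, 22, 35/2]
R4 ← R4 + (13/8)·R1: [0, -93/4, -33, -105/4]
R3 ← R3 + R2: [0, 0, 0, 0]
R4 ← R4 − (3/2)·R2: [0, 0, 0, 0]
2 nonzero rows, so rank(BM) = 2.

2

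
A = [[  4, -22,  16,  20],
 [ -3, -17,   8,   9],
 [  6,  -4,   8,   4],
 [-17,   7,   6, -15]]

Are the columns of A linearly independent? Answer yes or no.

Row reduce A to echelon form.
R2 ← R2 + (3/4)·R1: [0, -67/2, 20, 24]
R3 ← R3 − (3/2)·R1: [0, 29, -16, -26]
R4 ← R4 + (17/4)·R1: [0, -173/2, 74, 70]
R3 ← R3 + (58/67)·R2: [0, 0, 88/67, -350/67]
R4 ← R4 − (173/67)·R2: [0, 0, 1498/67, 538/67]
R4 ← R4 − (749/44)·R3: [0, 0, 0, 2133/22]
4 pivots among 4 columns.
Every column is a pivot column, so the columns are linearly independent.

yes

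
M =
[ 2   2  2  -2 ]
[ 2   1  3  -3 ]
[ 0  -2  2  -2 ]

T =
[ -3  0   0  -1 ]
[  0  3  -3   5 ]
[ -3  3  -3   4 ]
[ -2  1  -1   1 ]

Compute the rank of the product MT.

2

First compute MT:
[[ -8,  10, -10,  14],
 [ -9,   9,  -9,  12],
 [ -2,  -2,   2,  -4]]
Now row reduce the product.
R2 ← R2 − (9/8)·R1: [0, -9/4, 9/4, -15/4]
R3 ← R3 − (1/4)·R1: [0, -9/2, 9/2, -15/2]
R3 ← R3 − (2)·R2: [0, 0, 0, 0]
2 nonzero rows, so rank(MT) = 2.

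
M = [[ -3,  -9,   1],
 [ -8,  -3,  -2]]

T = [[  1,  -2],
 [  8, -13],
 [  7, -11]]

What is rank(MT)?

First compute MT:
[[-68, 112],
 [-46,  77]]
Now row reduce the product.
R2 ← R2 − (23/34)·R1: [0, 21/17]
2 nonzero rows, so rank(MT) = 2.

2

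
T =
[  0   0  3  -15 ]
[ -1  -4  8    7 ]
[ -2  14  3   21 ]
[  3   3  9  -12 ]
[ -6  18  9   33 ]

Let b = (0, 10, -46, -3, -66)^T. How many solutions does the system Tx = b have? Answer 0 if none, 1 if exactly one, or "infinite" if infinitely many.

1

Row reduce the augmented matrix [T | b].
Swap R1 ↔ R2
R3 ← R3 − (2)·R1: [0, 22, -13, 7, -66]
R4 ← R4 + (3)·R1: [0, -9, 33, 9, 27]
R5 ← R5 − (6)·R1: [0, 42, -39, -9, -126]
Swap R2 ↔ R3
R4 ← R4 + (9/22)·R2: [0, 0, 609/22, 261/22, 0]
R5 ← R5 − (21/11)·R2: [0, 0, -156/11, -246/11, 0]
R4 ← R4 − (203/22)·R3: [0, 0, 0, 1653/11, 0]
R5 ← R5 + (52/11)·R3: [0, 0, 0, -1026/11, 0]
R5 ← R5 + (18/29)·R4: [0, 0, 0, 0, 0]
The echelon form has 4 nonzero rows, and every pivot lies in the first 4 columns, so rank(T) = rank([T|b]) = 4.
The system is consistent.
rank = 4 = number of unknowns, so the solution is unique.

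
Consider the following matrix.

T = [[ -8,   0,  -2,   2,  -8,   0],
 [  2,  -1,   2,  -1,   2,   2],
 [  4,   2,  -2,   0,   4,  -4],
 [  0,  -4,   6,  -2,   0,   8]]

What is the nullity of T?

Row reduce to echelon form.
R2 ← R2 + (1/4)·R1: [0, -1, 3/2, -1/2, 0, 2]
R3 ← R3 + (1/2)·R1: [0, 2, -3, 1, 0, -4]
R3 ← R3 + (2)·R2: [0, 0, 0, 0, 0, 0]
R4 ← R4 − (4)·R2: [0, 0, 0, 0, 0, 0]
2 nonzero rows, so rank(T) = 2.
T has 6 columns; by rank–nullity, nullity = 6 − 2 = 4.

4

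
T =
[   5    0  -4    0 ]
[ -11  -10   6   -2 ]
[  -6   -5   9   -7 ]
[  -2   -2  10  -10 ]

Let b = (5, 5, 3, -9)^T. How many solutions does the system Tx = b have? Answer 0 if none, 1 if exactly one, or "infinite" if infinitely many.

0

Row reduce the augmented matrix [T | b].
R2 ← R2 + (11/5)·R1: [0, -10, -14/5, -2, 16]
R3 ← R3 + (6/5)·R1: [0, -5, 21/5, -7, 9]
R4 ← R4 + (2/5)·R1: [0, -2, 42/5, -10, -7]
R3 ← R3 − (1/2)·R2: [0, 0, 28/5, -6, 1]
R4 ← R4 − (1/5)·R2: [0, 0, 224/25, -48/5, -51/5]
R4 ← R4 − (8/5)·R3: [0, 0, 0, 0, -59/5]
The echelon form has 4 nonzero rows; the last pivot sits in the augmented column, so rank(T) = 3 but rank([T|b]) = 4.
Since the ranks differ, the system is inconsistent.
It has no solutions.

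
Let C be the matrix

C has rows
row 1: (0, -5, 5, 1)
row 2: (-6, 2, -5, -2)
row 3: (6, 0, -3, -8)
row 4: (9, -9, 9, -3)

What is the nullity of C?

1

Row reduce to echelon form.
Swap R1 ↔ R2
R3 ← R3 + R1: [0, 2, -8, -10]
R4 ← R4 + (3/2)·R1: [0, -6, 3/2, -6]
R3 ← R3 + (2/5)·R2: [0, 0, -6, -48/5]
R4 ← R4 − (6/5)·R2: [0, 0, -9/2, -36/5]
R4 ← R4 − (3/4)·R3: [0, 0, 0, 0]
3 nonzero rows, so rank(C) = 3.
C has 4 columns; by rank–nullity, nullity = 4 − 3 = 1.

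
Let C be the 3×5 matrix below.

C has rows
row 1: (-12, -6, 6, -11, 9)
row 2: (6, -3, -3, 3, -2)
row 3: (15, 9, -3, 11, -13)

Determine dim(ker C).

2

Row reduce to echelon form.
R2 ← R2 + (1/2)·R1: [0, -6, 0, -5/2, 5/2]
R3 ← R3 + (5/4)·R1: [0, 3/2, 9/2, -11/4, -7/4]
R3 ← R3 + (1/4)·R2: [0, 0, 9/2, -27/8, -9/8]
3 nonzero rows, so rank(C) = 3.
C has 5 columns; by rank–nullity, nullity = 5 − 3 = 2.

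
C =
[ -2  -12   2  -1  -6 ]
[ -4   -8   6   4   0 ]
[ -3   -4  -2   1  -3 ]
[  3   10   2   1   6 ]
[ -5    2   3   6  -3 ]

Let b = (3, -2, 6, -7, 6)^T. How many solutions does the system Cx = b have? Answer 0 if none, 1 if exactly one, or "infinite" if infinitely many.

Row reduce the augmented matrix [C | b].
R2 ← R2 − (2)·R1: [0, 16, 2, 6, 12, -8]
R3 ← R3 − (3/2)·R1: [0, 14, -5, 5/2, 6, 3/2]
R4 ← R4 + (3/2)·R1: [0, -8, 5, -1/2, -3, -5/2]
R5 ← R5 − (5/2)·R1: [0, 32, -2, 17/2, 12, -3/2]
R3 ← R3 − (7/8)·R2: [0, 0, -27/4, -11/4, -9/2, 17/2]
R4 ← R4 + (1/2)·R2: [0, 0, 6, 5/2, 3, -13/2]
R5 ← R5 − (2)·R2: [0, 0, -6, -7/2, -12, 29/2]
R4 ← R4 + (8/9)·R3: [0, 0, 0, 1/18, -1, 19/18]
R5 ← R5 − (8/9)·R3: [0, 0, 0, -19/18, -8, 125/18]
R5 ← R5 + (19)·R4: [0, 0, 0, 0, -27, 27]
The echelon form has 5 nonzero rows, and every pivot lies in the first 5 columns, so rank(C) = rank([C|b]) = 5.
The system is consistent.
rank = 5 = number of unknowns, so the solution is unique.

1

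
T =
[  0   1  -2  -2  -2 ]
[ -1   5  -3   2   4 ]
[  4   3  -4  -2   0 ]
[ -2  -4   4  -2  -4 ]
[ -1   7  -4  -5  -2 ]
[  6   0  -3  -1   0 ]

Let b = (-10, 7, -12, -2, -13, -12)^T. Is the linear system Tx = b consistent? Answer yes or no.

Row reduce the augmented matrix [T | b].
Swap R1 ↔ R2
R3 ← R3 + (4)·R1: [0, 23, -16, 6, 16, 16]
R4 ← R4 − (2)·R1: [0, -14, 10, -6, -12, -16]
R5 ← R5 − R1: [0, 2, -1, -7, -6, -20]
R6 ← R6 + (6)·R1: [0, 30, -21, 11, 24, 30]
R3 ← R3 − (23)·R2: [0, 0, 30, 52, 62, 246]
R4 ← R4 + (14)·R2: [0, 0, -18, -34, -40, -156]
R5 ← R5 − (2)·R2: [0, 0, 3, -3, -2, 0]
R6 ← R6 − (30)·R2: [0, 0, 39, 71, 84, 330]
R4 ← R4 + (3/5)·R3: [0, 0, 0, -14/5, -14/5, -42/5]
R5 ← R5 − (1/10)·R3: [0, 0, 0, -41/5, -41/5, -123/5]
R6 ← R6 − (13/10)·R3: [0, 0, 0, 17/5, 17/5, 51/5]
R5 ← R5 − (41/14)·R4: [0, 0, 0, 0, 0, 0]
R6 ← R6 + (17/14)·R4: [0, 0, 0, 0, 0, 0]
The echelon form has 4 nonzero rows, and every pivot lies in the first 5 columns, so rank(T) = rank([T|b]) = 4.
The system is consistent.

yes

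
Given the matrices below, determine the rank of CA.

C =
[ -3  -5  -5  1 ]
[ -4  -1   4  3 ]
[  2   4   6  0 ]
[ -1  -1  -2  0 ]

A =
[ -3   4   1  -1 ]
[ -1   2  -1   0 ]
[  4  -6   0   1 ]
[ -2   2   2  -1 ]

2

First compute CA:
[[ -8,  10,   4,  -3],
 [ 23, -36,   3,   5],
 [ 14, -20,  -2,   4],
 [ -4,   6,   0,  -1]]
Now row reduce the product.
R2 ← R2 + (23/8)·R1: [0, -29/4, 29/2, -29/8]
R3 ← R3 + (7/4)·R1: [0, -5/2, 5, -5/4]
R4 ← R4 − (1/2)·R1: [0, 1, -2, 1/2]
R3 ← R3 − (10/29)·R2: [0, 0, 0, 0]
R4 ← R4 + (4/29)·R2: [0, 0, 0, 0]
2 nonzero rows, so rank(CA) = 2.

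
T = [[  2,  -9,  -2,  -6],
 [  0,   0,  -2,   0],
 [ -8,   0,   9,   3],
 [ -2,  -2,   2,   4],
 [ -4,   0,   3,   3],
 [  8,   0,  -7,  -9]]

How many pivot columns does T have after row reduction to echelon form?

4

Row reduce to echelon form.
R3 ← R3 + (4)·R1: [0, -36, 1, -21]
R4 ← R4 + R1: [0, -11, 0, -2]
R5 ← R5 + (2)·R1: [0, -18, -1, -9]
R6 ← R6 − (4)·R1: [0, 36, 1, 15]
Swap R2 ↔ R3
R4 ← R4 − (11/36)·R2: [0, 0, -11/36, 53/12]
R5 ← R5 − (1/2)·R2: [0, 0, -3/2, 3/2]
R6 ← R6 + R2: [0, 0, 2, -6]
R4 ← R4 − (11/72)·R3: [0, 0, 0, 53/12]
R5 ← R5 − (3/4)·R3: [0, 0, 0, 3/2]
R6 ← R6 + R3: [0, 0, 0, -6]
R5 ← R5 − (18/53)·R4: [0, 0, 0, 0]
R6 ← R6 + (72/53)·R4: [0, 0, 0, 0]
Echelon form has 4 nonzero rows, so rank(T) = 4.
Each nonzero row contributes one pivot column: 4 pivot columns.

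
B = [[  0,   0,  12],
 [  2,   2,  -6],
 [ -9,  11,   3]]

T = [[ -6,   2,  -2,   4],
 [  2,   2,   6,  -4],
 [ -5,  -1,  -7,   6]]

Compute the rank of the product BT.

2

First compute BT:
[[-60, -12, -84,  72],
 [ 22,  14,  50, -36],
 [ 61,   1,  63, -62]]
Now row reduce the product.
R2 ← R2 + (11/30)·R1: [0, 48/5, 96/5, -48/5]
R3 ← R3 + (61/60)·R1: [0, -56/5, -112/5, 56/5]
R3 ← R3 + (7/6)·R2: [0, 0, 0, 0]
2 nonzero rows, so rank(BT) = 2.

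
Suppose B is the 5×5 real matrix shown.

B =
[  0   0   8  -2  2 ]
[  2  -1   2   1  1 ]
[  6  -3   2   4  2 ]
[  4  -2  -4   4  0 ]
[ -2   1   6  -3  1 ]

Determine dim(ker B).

Row reduce to echelon form.
Swap R1 ↔ R2
R3 ← R3 − (3)·R1: [0, 0, -4, 1, -1]
R4 ← R4 − (2)·R1: [0, 0, -8, 2, -2]
R5 ← R5 + R1: [0, 0, 8, -2, 2]
R3 ← R3 + (1/2)·R2: [0, 0, 0, 0, 0]
R4 ← R4 + R2: [0, 0, 0, 0, 0]
R5 ← R5 − R2: [0, 0, 0, 0, 0]
2 nonzero rows, so rank(B) = 2.
B has 5 columns; by rank–nullity, nullity = 5 − 2 = 3.

3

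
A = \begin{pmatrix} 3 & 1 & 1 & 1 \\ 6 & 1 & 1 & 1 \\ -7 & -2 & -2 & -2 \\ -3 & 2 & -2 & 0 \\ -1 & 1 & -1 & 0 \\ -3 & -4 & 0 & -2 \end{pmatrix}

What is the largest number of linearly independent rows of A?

Row reduce to echelon form.
R2 ← R2 − (2)·R1: [0, -1, -1, -1]
R3 ← R3 + (7/3)·R1: [0, 1/3, 1/3, 1/3]
R4 ← R4 + R1: [0, 3, -1, 1]
R5 ← R5 + (1/3)·R1: [0, 4/3, -2/3, 1/3]
R6 ← R6 + R1: [0, -3, 1, -1]
R3 ← R3 + (1/3)·R2: [0, 0, 0, 0]
R4 ← R4 + (3)·R2: [0, 0, -4, -2]
R5 ← R5 + (4/3)·R2: [0, 0, -2, -1]
R6 ← R6 − (3)·R2: [0, 0, 4, 2]
Swap R3 ↔ R4
R5 ← R5 − (1/2)·R3: [0, 0, 0, 0]
R6 ← R6 + R3: [0, 0, 0, 0]
Echelon form has 3 nonzero rows, so rank(A) = 3.
The rank gives the maximum number of linearly independent rows: 3.

3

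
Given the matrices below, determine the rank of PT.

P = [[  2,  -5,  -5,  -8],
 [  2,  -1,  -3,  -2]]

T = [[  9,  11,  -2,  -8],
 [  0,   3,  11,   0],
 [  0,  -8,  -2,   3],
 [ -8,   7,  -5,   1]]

2

First compute PT:
[[ 82,  -9,  -9, -39],
 [ 34,  29,   1, -27]]
Now row reduce the product.
R2 ← R2 − (17/41)·R1: [0, 1342/41, 194/41, -444/41]
2 nonzero rows, so rank(PT) = 2.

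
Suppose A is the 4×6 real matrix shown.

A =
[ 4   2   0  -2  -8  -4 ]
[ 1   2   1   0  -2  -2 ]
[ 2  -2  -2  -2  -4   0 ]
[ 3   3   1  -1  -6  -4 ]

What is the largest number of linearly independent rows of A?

2

Row reduce to echelon form.
R2 ← R2 − (1/4)·R1: [0, 3/2, 1, 1/2, 0, -1]
R3 ← R3 − (1/2)·R1: [0, -3, -2, -1, 0, 2]
R4 ← R4 − (3/4)·R1: [0, 3/2, 1, 1/2, 0, -1]
R3 ← R3 + (2)·R2: [0, 0, 0, 0, 0, 0]
R4 ← R4 − R2: [0, 0, 0, 0, 0, 0]
Echelon form has 2 nonzero rows, so rank(A) = 2.
The rank gives the maximum number of linearly independent rows: 2.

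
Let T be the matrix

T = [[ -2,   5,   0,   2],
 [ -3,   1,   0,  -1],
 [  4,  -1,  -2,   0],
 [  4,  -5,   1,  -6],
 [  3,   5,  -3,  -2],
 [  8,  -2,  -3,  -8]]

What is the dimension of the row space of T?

Row reduce to echelon form.
R2 ← R2 − (3/2)·R1: [0, -13/2, 0, -4]
R3 ← R3 + (2)·R1: [0, 9, -2, 4]
R4 ← R4 + (2)·R1: [0, 5, 1, -2]
R5 ← R5 + (3/2)·R1: [0, 25/2, -3, 1]
R6 ← R6 + (4)·R1: [0, 18, -3, 0]
R3 ← R3 + (18/13)·R2: [0, 0, -2, -20/13]
R4 ← R4 + (10/13)·R2: [0, 0, 1, -66/13]
R5 ← R5 + (25/13)·R2: [0, 0, -3, -87/13]
R6 ← R6 + (36/13)·R2: [0, 0, -3, -144/13]
R4 ← R4 + (1/2)·R3: [0, 0, 0, -76/13]
R5 ← R5 − (3/2)·R3: [0, 0, 0, -57/13]
R6 ← R6 − (3/2)·R3: [0, 0, 0, -114/13]
R5 ← R5 − (3/4)·R4: [0, 0, 0, 0]
R6 ← R6 − (3/2)·R4: [0, 0, 0, 0]
Echelon form has 4 nonzero rows, so rank(T) = 4.
The row space has dimension equal to the rank: 4.

4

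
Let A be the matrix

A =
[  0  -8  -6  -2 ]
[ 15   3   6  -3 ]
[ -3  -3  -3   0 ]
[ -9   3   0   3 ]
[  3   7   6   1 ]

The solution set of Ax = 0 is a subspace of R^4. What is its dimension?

Row reduce to echelon form.
Swap R1 ↔ R2
R3 ← R3 + (1/5)·R1: [0, -12/5, -9/5, -3/5]
R4 ← R4 + (3/5)·R1: [0, 24/5, 18/5, 6/5]
R5 ← R5 − (1/5)·R1: [0, 32/5, 24/5, 8/5]
R3 ← R3 − (3/10)·R2: [0, 0, 0, 0]
R4 ← R4 + (3/5)·R2: [0, 0, 0, 0]
R5 ← R5 + (4/5)·R2: [0, 0, 0, 0]
2 nonzero rows, so rank(A) = 2.
A has 4 columns; by rank–nullity, nullity = 4 − 2 = 2.

2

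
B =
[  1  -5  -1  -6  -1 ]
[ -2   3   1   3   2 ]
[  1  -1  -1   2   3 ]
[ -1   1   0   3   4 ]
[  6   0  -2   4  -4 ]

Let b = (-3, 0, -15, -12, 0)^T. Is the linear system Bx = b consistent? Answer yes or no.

yes

Row reduce the augmented matrix [B | b].
R2 ← R2 + (2)·R1: [0, -7, -1, -9, 0, -6]
R3 ← R3 − R1: [0, 4, 0, 8, 4, -12]
R4 ← R4 + R1: [0, -4, -1, -3, 3, -15]
R5 ← R5 − (6)·R1: [0, 30, 4, 40, 2, 18]
R3 ← R3 + (4/7)·R2: [0, 0, -4/7, 20/7, 4, -108/7]
R4 ← R4 − (4/7)·R2: [0, 0, -3/7, 15/7, 3, -81/7]
R5 ← R5 + (30/7)·R2: [0, 0, -2/7, 10/7, 2, -54/7]
R4 ← R4 − (3/4)·R3: [0, 0, 0, 0, 0, 0]
R5 ← R5 − (1/2)·R3: [0, 0, 0, 0, 0, 0]
The echelon form has 3 nonzero rows, and every pivot lies in the first 5 columns, so rank(B) = rank([B|b]) = 3.
The system is consistent.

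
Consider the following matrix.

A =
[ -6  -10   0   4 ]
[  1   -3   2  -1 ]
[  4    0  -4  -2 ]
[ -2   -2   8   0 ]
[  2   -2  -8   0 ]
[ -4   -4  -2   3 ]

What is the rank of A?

Row reduce to echelon form.
R2 ← R2 + (1/6)·R1: [0, -14/3, 2, -1/3]
R3 ← R3 + (2/3)·R1: [0, -20/3, -4, 2/3]
R4 ← R4 − (1/3)·R1: [0, 4/3, 8, -4/3]
R5 ← R5 + (1/3)·R1: [0, -16/3, -8, 4/3]
R6 ← R6 − (2/3)·R1: [0, 8/3, -2, 1/3]
R3 ← R3 − (10/7)·R2: [0, 0, -48/7, 8/7]
R4 ← R4 + (2/7)·R2: [0, 0, 60/7, -10/7]
R5 ← R5 − (8/7)·R2: [0, 0, -72/7, 12/7]
R6 ← R6 + (4/7)·R2: [0, 0, -6/7, 1/7]
R4 ← R4 + (5/4)·R3: [0, 0, 0, 0]
R5 ← R5 − (3/2)·R3: [0, 0, 0, 0]
R6 ← R6 − (1/8)·R3: [0, 0, 0, 0]
Echelon form has 3 nonzero rows, so rank(A) = 3.

3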